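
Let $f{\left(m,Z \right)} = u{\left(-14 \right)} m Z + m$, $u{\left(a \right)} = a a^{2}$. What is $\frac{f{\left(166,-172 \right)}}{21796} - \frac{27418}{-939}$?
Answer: $\frac{37082649317}{10233222} \approx 3623.8$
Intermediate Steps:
$u{\left(a \right)} = a^{3}$
$f{\left(m,Z \right)} = m - 2744 Z m$ ($f{\left(m,Z \right)} = \left(-14\right)^{3} m Z + m = - 2744 m Z + m = - 2744 Z m + m = m - 2744 Z m$)
$\frac{f{\left(166,-172 \right)}}{21796} - \frac{27418}{-939} = \frac{166 \left(1 - -471968\right)}{21796} - \frac{27418}{-939} = 166 \left(1 + 471968\right) \frac{1}{21796} - - \frac{27418}{939} = 166 \cdot 471969 \cdot \frac{1}{21796} + \frac{27418}{939} = 78346854 \cdot \frac{1}{21796} + \frac{27418}{939} = \frac{39173427}{10898} + \frac{27418}{939} = \frac{37082649317}{10233222}$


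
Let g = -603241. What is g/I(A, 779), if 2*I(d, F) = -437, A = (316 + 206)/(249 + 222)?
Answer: 1206482/437 ≈ 2760.8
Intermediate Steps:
A = 174/157 (A = 522/471 = 522*(1/471) = 174/157 ≈ 1.1083)
I(d, F) = -437/2 (I(d, F) = (1/2)*(-437) = -437/2)
g/I(A, 779) = -603241/(-437/2) = -603241*(-2/437) = 1206482/437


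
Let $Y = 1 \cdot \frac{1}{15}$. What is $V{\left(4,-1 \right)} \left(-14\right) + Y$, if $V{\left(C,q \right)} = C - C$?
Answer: $\frac{1}{15} \approx 0.066667$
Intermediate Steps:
$V{\left(C,q \right)} = 0$
$Y = \frac{1}{15}$ ($Y = 1 \cdot \frac{1}{15} = \frac{1}{15} \approx 0.066667$)
$V{\left(4,-1 \right)} \left(-14\right) + Y = 0 \left(-14\right) + \frac{1}{15} = 0 + \frac{1}{15} = \frac{1}{15}$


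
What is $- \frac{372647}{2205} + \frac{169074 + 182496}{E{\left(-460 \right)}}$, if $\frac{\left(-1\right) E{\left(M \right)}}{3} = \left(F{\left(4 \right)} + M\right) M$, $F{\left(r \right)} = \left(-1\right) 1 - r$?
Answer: $- \frac{106623463}{628866} \approx -169.55$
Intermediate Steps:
$F{\left(r \right)} = -1 - r$
$E{\left(M \right)} = - 3 M \left(-5 + M\right)$ ($E{\left(M \right)} = - 3 \left(\left(-1 - 4\right) + M\right) M = - 3 \left(-5 + M\right) M = - 3 M \left(-5 + M\right)$)
$- \frac{372647}{2205} + \frac{169074 + 182496}{E{\left(-460 \right)}} = - \frac{372647}{2205} + \frac{169074 + 182496}{3 \left(-460\right) \left(5 - -460\right)} = \left(-372647\right) \frac{1}{2205} + \frac{351570}{3 \left(-460\right) \left(5 + 460\right)} = - \frac{372647}{2205} + \frac{351570}{3 \left(-460\right) 465} = - \frac{372647}{2205} + \frac{351570}{-641700} = - \frac{372647}{2205} + 351570 \left(- \frac{1}{641700}\right) = - \frac{372647}{2205} - \frac{11719}{21390} = - \frac{106623463}{628866}$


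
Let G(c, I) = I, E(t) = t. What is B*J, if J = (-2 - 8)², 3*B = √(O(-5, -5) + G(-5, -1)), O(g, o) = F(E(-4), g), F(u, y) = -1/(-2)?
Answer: 50*I*√2/3 ≈ 23.57*I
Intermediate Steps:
F(u, y) = ½ (F(u, y) = -1*(-½) = ½)
O(g, o) = ½
B = I*√2/6 (B = √(½ - 1)/3 = √(-½)/3 = (I*√2/2)/3 = I*√2/6 ≈ 0.2357*I)
J = 100 (J = (-10)² = 100)
B*J = (I*√2/6)*100 = 50*I*√2/3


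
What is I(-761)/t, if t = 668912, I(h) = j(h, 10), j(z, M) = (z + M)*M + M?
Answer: -1875/167228 ≈ -0.011212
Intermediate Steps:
j(z, M) = M + M*(M + z) (j(z, M) = (M + z)*M + M = M*(M + z) + M = M + M*(M + z))
I(h) = 110 + 10*h (I(h) = 10*(1 + 10 + h) = 10*(11 + h) = 110 + 10*h)
I(-761)/t = (110 + 10*(-761))/668912 = (110 - 7610)*(1/668912) = -7500*1/668912 = -1875/167228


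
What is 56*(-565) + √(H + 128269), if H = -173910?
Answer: -31640 + I*√45641 ≈ -31640.0 + 213.64*I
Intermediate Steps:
56*(-565) + √(H + 128269) = 56*(-565) + √(-173910 + 128269) = -31640 + √(-45641) = -31640 + I*√45641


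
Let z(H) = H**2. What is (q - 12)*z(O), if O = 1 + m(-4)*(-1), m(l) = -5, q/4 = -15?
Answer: -2592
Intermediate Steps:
q = -60 (q = 4*(-15) = -60)
O = 6 (O = 1 - 5*(-1) = 1 + 5 = 6)
(q - 12)*z(O) = (-60 - 12)*6**2 = -72*36 = -2592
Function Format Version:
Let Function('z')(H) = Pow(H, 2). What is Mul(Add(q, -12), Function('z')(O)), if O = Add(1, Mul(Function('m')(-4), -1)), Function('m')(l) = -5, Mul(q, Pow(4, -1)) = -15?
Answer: -2592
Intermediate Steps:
q = -60 (q = Mul(4, -15) = -60)
O = 6 (O = Add(1, Mul(-5, -1)) = Add(1, 5) = 6)
Mul(Add(q, -12), Function('z')(O)) = Mul(Add(-60, -12), Pow(6, 2)) = Mul(-72, 36) = -2592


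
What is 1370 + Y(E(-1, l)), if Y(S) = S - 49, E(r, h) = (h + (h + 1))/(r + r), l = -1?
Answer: 2643/2 ≈ 1321.5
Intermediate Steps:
E(r, h) = (1 + 2*h)/(2*r) (E(r, h) = (h + (1 + h))/((2*r)) = (1 + 2*h)*(1/(2*r)) = (1 + 2*h)/(2*r))
Y(S) = -49 + S
1370 + Y(E(-1, l)) = 1370 + (-49 + (½ - 1)/(-1)) = 1370 + (-49 - 1*(-½)) = 1370 + (-49 + ½) = 1370 - 97/2 = 2643/2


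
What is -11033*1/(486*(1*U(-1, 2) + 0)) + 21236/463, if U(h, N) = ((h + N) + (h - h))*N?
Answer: 15533113/450036 ≈ 34.515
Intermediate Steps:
U(h, N) = N*(N + h) (U(h, N) = ((N + h) + 0)*N = (N + h)*N = N*(N + h))
-11033*1/(486*(1*U(-1, 2) + 0)) + 21236/463 = -11033*1/(486*(1*(2*(2 - 1)) + 0)) + 21236/463 = -11033*1/(486*(1*(2*1) + 0)) + 21236*(1/463) = -11033*1/(486*(1*2 + 0)) + 21236/463 = -11033*1/(486*(2 + 0)) + 21236/463 = -11033/(-18*2*(-27)) + 21236/463 = -11033/((-36*(-27))) + 21236/463 = -11033/972 + 21236/463 = 15533113/450036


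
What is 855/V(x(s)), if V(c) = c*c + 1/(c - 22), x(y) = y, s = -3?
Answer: 21375/224 ≈ 95.424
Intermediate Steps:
V(c) = c**2 + 1/(-22 + c)
855/V(x(s)) = 855/(((1 + (-3)**3 - 22*(-3)**2)/(-22 - 3))) = 855/(((1 - 27 - 22*9)/(-25))) = 855/((-(1 - 27 - 198)/25)) = 855/((-1/25*(-224))) = 855/(224/25) = 855*(25/224) = 21375/224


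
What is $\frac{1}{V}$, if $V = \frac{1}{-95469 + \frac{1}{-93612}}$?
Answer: $- \frac{8937044029}{93612} \approx -95469.0$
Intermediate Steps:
$V = - \frac{93612}{8937044029}$ ($V = \frac{1}{-95469 - \frac{1}{93612}} = \frac{1}{- \frac{8937044029}{93612}} = - \frac{93612}{8937044029} \approx -1.0475 \cdot 10^{-5}$)
$\frac{1}{V} = \frac{1}{- \frac{93612}{8937044029}} = - \frac{8937044029}{93612}$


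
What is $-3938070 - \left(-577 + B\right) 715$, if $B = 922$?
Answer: $-4184745$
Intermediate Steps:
$-3938070 - \left(-577 + B\right) 715 = -3938070 - \left(-577 + 922\right) 715 = -3938070 - 345 \cdot 715 = -3938070 - 246675 = -4184745$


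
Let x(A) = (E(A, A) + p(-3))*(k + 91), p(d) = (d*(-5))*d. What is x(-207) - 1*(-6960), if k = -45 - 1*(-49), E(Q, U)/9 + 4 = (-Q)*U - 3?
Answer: -36639195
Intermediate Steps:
E(Q, U) = -63 - 9*Q*U (E(Q, U) = -36 + 9*((-Q)*U - 3) = -36 + 9*(-Q*U - 3) = -36 + 9*(-3 - Q*U) = -36 + (-27 - 9*Q*U) = -63 - 9*Q*U)
k = 4 (k = -45 + 49 = 4)
p(d) = -5*d² (p(d) = (-5*d)*d = -5*d²)
x(A) = -10260 - 855*A² (x(A) = ((-63 - 9*A*A) - 5*(-3)²)*(4 + 91) = ((-63 - 9*A²) - 5*9)*95 = ((-63 - 9*A²) - 45)*95 = (-108 - 9*A²)*95 = -10260 - 855*A²)
x(-207) - 1*(-6960) = (-10260 - 855*(-207)²) - 1*(-6960) = (-10260 - 855*42849) + 6960 = (-10260 - 36635895) + 6960 = -36646155 + 6960 = -36639195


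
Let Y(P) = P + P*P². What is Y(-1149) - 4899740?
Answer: -1521811838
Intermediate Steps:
Y(P) = P + P³
Y(-1149) - 4899740 = (-1149 + (-1149)³) - 4899740 = (-1149 - 1516910949) - 4899740 = -1516912098 - 4899740 = -1521811838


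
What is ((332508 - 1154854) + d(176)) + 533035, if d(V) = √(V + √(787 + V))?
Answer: -289311 + √(176 + 3*√107) ≈ -2.8930e+5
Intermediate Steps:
((332508 - 1154854) + d(176)) + 533035 = ((332508 - 1154854) + √(176 + √(787 + 176))) + 533035 = (-822346 + √(176 + √963)) + 533035 = (-822346 + √(176 + 3*√107)) + 533035 = -289311 + √(176 + 3*√107)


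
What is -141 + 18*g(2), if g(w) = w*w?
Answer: -69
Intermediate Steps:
g(w) = w**2
-141 + 18*g(2) = -141 + 18*2**2 = -141 + 18*4 = -141 + 72 = -69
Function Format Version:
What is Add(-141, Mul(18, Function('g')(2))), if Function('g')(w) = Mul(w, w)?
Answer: -69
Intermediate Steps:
Function('g')(w) = Pow(w, 2)
Add(-141, Mul(18, Function('g')(2))) = Add(-141, Mul(18, Pow(2, 2))) = Add(-141, Mul(18, 4)) = Add(-141, 72) = -69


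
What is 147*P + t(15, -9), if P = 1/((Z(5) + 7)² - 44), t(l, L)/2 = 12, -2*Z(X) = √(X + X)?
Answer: 7446/347 - 4116*√10/1735 ≈ 13.956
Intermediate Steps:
Z(X) = -√2*√X/2 (Z(X) = -√(X + X)/2 = -√2*√X/2)
t(l, L) = 24 (t(l, L) = 2*12 = 24)
P = 1/(-44 + (7 - √10/2)²) (P = 1/((-√2*√5/2 + 7)² - 44) = 1/((-√10/2 + 7)² - 44) = 1/((7 - √10/2)² - 44) = 1/(-44 + (7 - √10/2)²) ≈ -0.068325)
147*P + t(15, -9) = 147*(-6/347 - 28*√10/1735) + 24 = (-882/347 - 4116*√10/1735) + 24 = 7446/347 - 4116*√10/1735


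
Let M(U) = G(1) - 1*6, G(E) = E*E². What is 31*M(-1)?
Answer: -155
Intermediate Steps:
G(E) = E³
M(U) = -5 (M(U) = 1³ - 1*6 = 1 - 6 = -5)
31*M(-1) = 31*(-5) = -155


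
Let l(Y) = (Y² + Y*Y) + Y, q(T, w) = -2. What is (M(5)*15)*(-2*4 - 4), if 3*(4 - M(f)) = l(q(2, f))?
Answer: -360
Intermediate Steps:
l(Y) = Y + 2*Y² (l(Y) = (Y² + Y²) + Y = 2*Y² + Y = Y + 2*Y²)
M(f) = 2 (M(f) = 4 - (-2)*(1 + 2*(-2))/3 = 4 - (-2)*(1 - 4)/3 = 4 - (-2)*(-3)/3 = 4 - ⅓*6 = 4 - 2 = 2)
(M(5)*15)*(-2*4 - 4) = (2*15)*(-2*4 - 4) = 30*(-8 - 4) = 30*(-12) = -360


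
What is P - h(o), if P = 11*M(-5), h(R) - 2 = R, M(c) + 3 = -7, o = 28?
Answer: -140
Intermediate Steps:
M(c) = -10 (M(c) = -3 - 7 = -10)
h(R) = 2 + R
P = -110 (P = 11*(-10) = -110)
P - h(o) = -110 - (2 + 28) = -110 - 1*30 = -110 - 30 = -140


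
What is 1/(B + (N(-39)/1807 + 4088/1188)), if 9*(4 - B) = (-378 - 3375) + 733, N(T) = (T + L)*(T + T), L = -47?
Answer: 41283/14313182 ≈ 0.0028843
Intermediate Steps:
N(T) = 2*T*(-47 + T) (N(T) = (T - 47)*(T + T) = (-47 + T)*(2*T) = 2*T*(-47 + T))
B = 3056/9 (B = 4 - ((-378 - 3375) + 733)/9 = 4 - (-3753 + 733)/9 = 4 - ⅑*(-3020) = 4 + 3020/9 = 3056/9 ≈ 339.56)
1/(B + (N(-39)/1807 + 4088/1188)) = 1/(3056/9 + ((2*(-39)*(-47 - 39))/1807 + 4088/1188)) = 1/(3056/9 + ((2*(-39)*(-86))*(1/1807) + 4088*(1/1188))) = 1/(3056/9 + (6708*(1/1807) + 1022/297)) = 1/(3056/9 + (516/139 + 1022/297)) = 1/(3056/9 + 295310/41283) = 1/(14313182/41283) = 41283/14313182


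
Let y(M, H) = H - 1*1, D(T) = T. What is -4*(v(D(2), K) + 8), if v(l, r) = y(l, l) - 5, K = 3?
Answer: -16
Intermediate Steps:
y(M, H) = -1 + H (y(M, H) = H - 1 = -1 + H)
v(l, r) = -6 + l (v(l, r) = (-1 + l) - 5 = -6 + l)
-4*(v(D(2), K) + 8) = -4*((-6 + 2) + 8) = -4*(-4 + 8) = -4*4 = -16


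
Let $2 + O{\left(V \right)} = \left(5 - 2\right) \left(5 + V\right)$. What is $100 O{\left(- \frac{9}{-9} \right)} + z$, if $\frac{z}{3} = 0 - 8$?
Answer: $1576$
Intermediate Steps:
$O{\left(V \right)} = 13 + 3 V$ ($O{\left(V \right)} = -2 + \left(5 - 2\right) \left(5 + V\right) = -2 + 3 \left(5 + V\right) = -2 + \left(15 + 3 V\right) = 13 + 3 V$)
$z = -24$ ($z = 3 \left(0 - 8\right) = 3 \left(-8\right) = -24$)
$100 O{\left(- \frac{9}{-9} \right)} + z = 100 \left(13 + 3 \left(- \frac{9}{-9}\right)\right) - 24 = 100 \left(13 + 3 \left(\left(-9\right) \left(- \frac{1}{9}\right)\right)\right) - 24 = 100 \left(13 + 3 \cdot 1\right) - 24 = 100 \left(13 + 3\right) - 24 = 100 \cdot 16 - 24 = 1600 - 24 = 1576$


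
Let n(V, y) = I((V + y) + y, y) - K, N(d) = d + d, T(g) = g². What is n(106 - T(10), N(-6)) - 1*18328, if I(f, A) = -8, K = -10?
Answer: -18326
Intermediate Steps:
N(d) = 2*d
n(V, y) = 2 (n(V, y) = -8 - 1*(-10) = -8 + 10 = 2)
n(106 - T(10), N(-6)) - 1*18328 = 2 - 1*18328 = 2 - 18328 = -18326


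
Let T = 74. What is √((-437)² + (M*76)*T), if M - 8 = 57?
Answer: √556529 ≈ 746.01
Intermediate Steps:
M = 65 (M = 8 + 57 = 65)
√((-437)² + (M*76)*T) = √((-437)² + (65*76)*74) = √(190969 + 4940*74) = √(190969 + 365560) = √556529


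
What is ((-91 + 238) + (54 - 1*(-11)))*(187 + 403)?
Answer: 125080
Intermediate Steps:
((-91 + 238) + (54 - 1*(-11)))*(187 + 403) = (147 + (54 + 11))*590 = (147 + 65)*590 = 212*590 = 125080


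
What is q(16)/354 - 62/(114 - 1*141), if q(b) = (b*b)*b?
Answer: 22090/1593 ≈ 13.867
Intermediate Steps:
q(b) = b³ (q(b) = b²*b = b³)
q(16)/354 - 62/(114 - 1*141) = 16³/354 - 62/(114 - 1*141) = 4096*(1/354) - 62/(114 - 141) = 2048/177 - 62/(-27) = 2048/177 - 62*(-1/27) = 2048/177 + 62/27 = 22090/1593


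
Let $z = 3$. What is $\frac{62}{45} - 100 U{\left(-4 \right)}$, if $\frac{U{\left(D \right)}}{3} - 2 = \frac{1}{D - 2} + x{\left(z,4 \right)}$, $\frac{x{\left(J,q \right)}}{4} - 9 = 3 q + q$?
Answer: $- \frac{1374688}{45} \approx -30549.0$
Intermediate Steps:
$x{\left(J,q \right)} = 36 + 16 q$ ($x{\left(J,q \right)} = 36 + 4 \left(3 q + q\right) = 36 + 4 \cdot 4 q = 36 + 16 q$)
$U{\left(D \right)} = 306 + \frac{3}{-2 + D}$ ($U{\left(D \right)} = 6 + 3 \left(\frac{1}{D - 2} + \left(36 + 16 \cdot 4\right)\right) = 6 + 3 \left(\frac{1}{-2 + D} + \left(36 + 64\right)\right) = 6 + 3 \left(\frac{1}{-2 + D} + 100\right) = 6 + 3 \left(100 + \frac{1}{-2 + D}\right) = 6 + \left(300 + \frac{3}{-2 + D}\right) = 306 + \frac{3}{-2 + D}$)
$\frac{62}{45} - 100 U{\left(-4 \right)} = \frac{62}{45} - 100 \frac{3 \left(-203 + 102 \left(-4\right)\right)}{-2 - 4} = 62 \cdot \frac{1}{45} - 100 \frac{3 \left(-203 - 408\right)}{-6} = \frac{62}{45} - 100 \cdot 3 \left(- \frac{1}{6}\right) \left(-611\right) = \frac{62}{45} - 30550 = - \frac{1374688}{45}$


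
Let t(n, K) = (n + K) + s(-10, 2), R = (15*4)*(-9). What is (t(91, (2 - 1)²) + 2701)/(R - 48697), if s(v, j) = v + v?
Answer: -2773/49237 ≈ -0.056319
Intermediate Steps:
R = -540 (R = 60*(-9) = -540)
s(v, j) = 2*v
t(n, K) = -20 + K + n (t(n, K) = (n + K) + 2*(-10) = (K + n) - 20 = -20 + K + n)
(t(91, (2 - 1)²) + 2701)/(R - 48697) = ((-20 + (2 - 1)² + 91) + 2701)/(-540 - 48697) = ((-20 + 1² + 91) + 2701)/(-49237) = ((-20 + 1 + 91) + 2701)*(-1/49237) = (72 + 2701)*(-1/49237) = 2773*(-1/49237) = -2773/49237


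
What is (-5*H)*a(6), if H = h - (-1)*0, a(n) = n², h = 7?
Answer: -1260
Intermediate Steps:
H = 7 (H = 7 - (-1)*0 = 7 - 1*0 = 7 + 0 = 7)
(-5*H)*a(6) = -5*7*6² = -35*36 = -1260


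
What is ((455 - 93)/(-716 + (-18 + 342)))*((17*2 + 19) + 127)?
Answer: -8145/49 ≈ -166.22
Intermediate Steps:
((455 - 93)/(-716 + (-18 + 342)))*((17*2 + 19) + 127) = (362/(-716 + 324))*((34 + 19) + 127) = (362/(-392))*(53 + 127) = (362*(-1/392))*180 = -181/196*180 = -8145/49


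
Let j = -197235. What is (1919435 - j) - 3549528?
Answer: -1432858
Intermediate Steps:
(1919435 - j) - 3549528 = (1919435 - 1*(-197235)) - 3549528 = (1919435 + 197235) - 3549528 = 2116670 - 3549528 = -1432858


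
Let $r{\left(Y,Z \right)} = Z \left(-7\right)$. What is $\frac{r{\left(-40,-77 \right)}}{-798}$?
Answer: $- \frac{77}{114} \approx -0.67544$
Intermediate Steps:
$r{\left(Y,Z \right)} = - 7 Z$
$\frac{r{\left(-40,-77 \right)}}{-798} = \frac{\left(-7\right) \left(-77\right)}{-798} = 539 \left(- \frac{1}{798}\right) = - \frac{77}{114}$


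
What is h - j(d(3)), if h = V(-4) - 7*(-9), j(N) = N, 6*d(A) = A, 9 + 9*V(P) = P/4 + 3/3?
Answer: 123/2 ≈ 61.500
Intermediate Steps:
V(P) = -8/9 + P/36 (V(P) = -1 + (P/4 + 3/3)/9 = -1 + (P*(1/4) + 3*(1/3))/9 = -1 + (P/4 + 1)/9 = -1 + (1 + P/4)/9 = -1 + (1/9 + P/36) = -8/9 + P/36)
d(A) = A/6
h = 62 (h = (-8/9 + (1/36)*(-4)) - 7*(-9) = (-8/9 - 1/9) + 63 = -1 + 63 = 62)
h - j(d(3)) = 62 - 3/6 = 62 - 1*1/2 = 62 - 1/2 = 123/2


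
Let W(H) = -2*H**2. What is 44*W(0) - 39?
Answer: -39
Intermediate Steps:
44*W(0) - 39 = 44*(-2*0**2) - 39 = 44*(-2*0) - 39 = 44*0 - 39 = 0 - 39 = -39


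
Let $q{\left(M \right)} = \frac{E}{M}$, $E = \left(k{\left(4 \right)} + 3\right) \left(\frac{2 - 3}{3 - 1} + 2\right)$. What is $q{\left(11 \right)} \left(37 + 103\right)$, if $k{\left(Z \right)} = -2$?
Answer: $\frac{210}{11} \approx 19.091$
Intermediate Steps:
$E = \frac{3}{2}$ ($E = \left(-2 + 3\right) \left(\frac{2 - 3}{3 - 1} + 2\right) = 1 \left(- \frac{1}{2} + 2\right) = 1 \cdot \frac{3}{2} = \frac{3}{2} \approx 1.5$)
$q{\left(M \right)} = \frac{3}{2 M}$
$q{\left(11 \right)} \left(37 + 103\right) = \frac{3}{2 \cdot 11} \left(37 + 103\right) = \frac{3}{2} \cdot \frac{1}{11} \cdot 140 = \frac{3}{22} \cdot 140 = \frac{210}{11}$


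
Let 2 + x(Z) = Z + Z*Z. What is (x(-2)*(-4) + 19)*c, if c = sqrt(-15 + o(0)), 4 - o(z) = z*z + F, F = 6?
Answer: 19*I*sqrt(17) ≈ 78.339*I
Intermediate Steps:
o(z) = -2 - z**2 (o(z) = 4 - (z*z + 6) = 4 - (z**2 + 6) = 4 - (6 + z**2) = 4 + (-6 - z**2) = -2 - z**2)
c = I*sqrt(17) (c = sqrt(-15 + (-2 - 1*0**2)) = sqrt(-15 + (-2 - 1*0)) = sqrt(-15 + (-2 + 0)) = sqrt(-15 - 2) = sqrt(-17) = I*sqrt(17) ≈ 4.1231*I)
x(Z) = -2 + Z + Z**2 (x(Z) = -2 + (Z + Z*Z) = -2 + (Z + Z**2) = -2 + Z + Z**2)
(x(-2)*(-4) + 19)*c = ((-2 - 2 + (-2)**2)*(-4) + 19)*(I*sqrt(17)) = ((-2 - 2 + 4)*(-4) + 19)*(I*sqrt(17)) = (0*(-4) + 19)*(I*sqrt(17)) = (0 + 19)*(I*sqrt(17)) = 19*(I*sqrt(17)) = 19*I*sqrt(17)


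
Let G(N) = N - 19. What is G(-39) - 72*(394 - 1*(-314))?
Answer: -51034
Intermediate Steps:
G(N) = -19 + N
G(-39) - 72*(394 - 1*(-314)) = (-19 - 39) - 72*(394 - 1*(-314)) = -58 - 72*(394 + 314) = -58 - 72*708 = -58 - 50976 = -51034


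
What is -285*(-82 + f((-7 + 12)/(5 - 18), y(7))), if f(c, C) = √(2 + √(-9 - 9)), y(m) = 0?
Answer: 23370 - 285*√(2 + 3*I*√2) ≈ 22849.0 - 330.55*I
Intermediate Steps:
f(c, C) = √(2 + 3*I*√2) (f(c, C) = √(2 + √(-18)) = √(2 + 3*I*√2))
-285*(-82 + f((-7 + 12)/(5 - 18), y(7))) = -285*(-82 + √(2 + 3*I*√2)) = 23370 - 285*√(2 + 3*I*√2)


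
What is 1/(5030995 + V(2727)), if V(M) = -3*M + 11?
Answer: 1/5022825 ≈ 1.9909e-7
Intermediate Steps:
V(M) = 11 - 3*M
1/(5030995 + V(2727)) = 1/(5030995 + (11 - 3*2727)) = 1/(5030995 + (11 - 8181)) = 1/(5030995 - 8170) = 1/5022825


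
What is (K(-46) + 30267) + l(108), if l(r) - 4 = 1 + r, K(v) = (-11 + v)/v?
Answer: 1397537/46 ≈ 30381.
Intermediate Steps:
K(v) = (-11 + v)/v
l(r) = 5 + r (l(r) = 4 + (1 + r) = 5 + r)
(K(-46) + 30267) + l(108) = ((-11 - 46)/(-46) + 30267) + (5 + 108) = (-1/46*(-57) + 30267) + 113 = (57/46 + 30267) + 113 = 1392339/46 + 113 = 1397537/46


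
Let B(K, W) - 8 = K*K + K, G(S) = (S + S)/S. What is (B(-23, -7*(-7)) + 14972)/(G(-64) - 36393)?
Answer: -15486/36391 ≈ -0.42554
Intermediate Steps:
G(S) = 2 (G(S) = (2*S)/S = 2)
B(K, W) = 8 + K + K**2 (B(K, W) = 8 + (K*K + K) = 8 + (K**2 + K) = 8 + (K + K**2) = 8 + K + K**2)
(B(-23, -7*(-7)) + 14972)/(G(-64) - 36393) = ((8 - 23 + (-23)**2) + 14972)/(2 - 36393) = ((8 - 23 + 529) + 14972)/(-36391) = (514 + 14972)*(-1/36391) = 15486*(-1/36391) = -15486/36391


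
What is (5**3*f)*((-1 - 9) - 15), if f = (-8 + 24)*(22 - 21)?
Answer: -50000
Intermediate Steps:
f = 16 (f = 16*1 = 16)
(5**3*f)*((-1 - 9) - 15) = (5**3*16)*((-1 - 9) - 15) = (125*16)*(-10 - 15) = 2000*(-25) = -50000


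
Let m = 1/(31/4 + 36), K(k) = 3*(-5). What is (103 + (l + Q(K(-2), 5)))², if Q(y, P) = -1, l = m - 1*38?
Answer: 125529616/30625 ≈ 4098.9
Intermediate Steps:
K(k) = -15
m = 4/175 (m = 1/(31*(¼) + 36) = 1/(31/4 + 36) = 1/(175/4) = 4/175 ≈ 0.022857)
l = -6646/175 (l = 4/175 - 1*38 = 4/175 - 38 = -6646/175 ≈ -37.977)
(103 + (l + Q(K(-2), 5)))² = (103 + (-6646/175 - 1))² = (103 - 6821/175)² = (11204/175)² = 125529616/30625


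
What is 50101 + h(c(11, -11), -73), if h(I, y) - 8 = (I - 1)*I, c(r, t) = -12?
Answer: 50265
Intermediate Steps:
h(I, y) = 8 + I*(-1 + I) (h(I, y) = 8 + (I - 1)*I = 8 + (-1 + I)*I = 8 + I*(-1 + I))
50101 + h(c(11, -11), -73) = 50101 + (8 + (-12)² - 1*(-12)) = 50101 + (8 + 144 + 12) = 50101 + 164 = 50265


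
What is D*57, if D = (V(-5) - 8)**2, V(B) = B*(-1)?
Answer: 513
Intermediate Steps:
V(B) = -B
D = 9 (D = (-1*(-5) - 8)**2 = (5 - 8)**2 = (-3)**2 = 9)
D*57 = 9*57 = 513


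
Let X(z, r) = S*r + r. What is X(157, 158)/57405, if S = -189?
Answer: -29704/57405 ≈ -0.51745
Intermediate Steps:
X(z, r) = -188*r (X(z, r) = -189*r + r = -188*r)
X(157, 158)/57405 = -188*158/57405 = -29704*1/57405 = -29704/57405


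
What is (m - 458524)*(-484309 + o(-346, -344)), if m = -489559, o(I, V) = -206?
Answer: 459360434745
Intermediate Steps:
(m - 458524)*(-484309 + o(-346, -344)) = (-489559 - 458524)*(-484309 - 206) = -948083*(-484515) = 459360434745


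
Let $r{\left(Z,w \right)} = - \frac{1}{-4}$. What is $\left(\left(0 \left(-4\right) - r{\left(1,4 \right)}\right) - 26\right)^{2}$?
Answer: $\frac{11025}{16} \approx 689.06$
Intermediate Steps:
$r{\left(Z,w \right)} = \frac{1}{4}$ ($r{\left(Z,w \right)} = \left(-1\right) \left(- \frac{1}{4}\right) = \frac{1}{4}$)
$\left(\left(0 \left(-4\right) - r{\left(1,4 \right)}\right) - 26\right)^{2} = \left(\left(0 \left(-4\right) - \frac{1}{4}\right) - 26\right)^{2} = \left(\left(0 - \frac{1}{4}\right) - 26\right)^{2} = \left(- \frac{1}{4} - 26\right)^{2} = \left(- \frac{105}{4}\right)^{2} = \frac{11025}{16}$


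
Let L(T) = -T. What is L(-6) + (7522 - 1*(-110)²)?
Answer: -4572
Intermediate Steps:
L(-6) + (7522 - 1*(-110)²) = -1*(-6) + (7522 - 1*(-110)²) = 6 + (7522 - 1*12100) = 6 + (7522 - 12100) = 6 - 4578 = -4572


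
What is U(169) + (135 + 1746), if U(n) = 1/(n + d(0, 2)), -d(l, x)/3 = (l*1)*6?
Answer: 317890/169 ≈ 1881.0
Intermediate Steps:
d(l, x) = -18*l (d(l, x) = -3*l*1*6 = -3*l*6 = -18*l)
U(n) = 1/n (U(n) = 1/(n - 18*0) = 1/(n + 0) = 1/n)
U(169) + (135 + 1746) = 1/169 + (135 + 1746) = 1/169 + 1881 = 317890/169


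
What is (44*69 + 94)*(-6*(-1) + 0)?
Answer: 18780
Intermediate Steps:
(44*69 + 94)*(-6*(-1) + 0) = (3036 + 94)*(-2*(-3) + 0) = 3130*(6 + 0) = 3130*6 = 18780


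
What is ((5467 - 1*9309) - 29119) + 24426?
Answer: -8535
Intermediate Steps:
((5467 - 1*9309) - 29119) + 24426 = ((5467 - 9309) - 29119) + 24426 = (-3842 - 29119) + 24426 = -32961 + 24426 = -8535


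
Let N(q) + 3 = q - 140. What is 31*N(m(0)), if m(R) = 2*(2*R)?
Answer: -4433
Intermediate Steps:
m(R) = 4*R
N(q) = -143 + q (N(q) = -3 + (q - 140) = -3 + (-140 + q) = -143 + q)
31*N(m(0)) = 31*(-143 + 4*0) = 31*(-143 + 0) = 31*(-143) = -4433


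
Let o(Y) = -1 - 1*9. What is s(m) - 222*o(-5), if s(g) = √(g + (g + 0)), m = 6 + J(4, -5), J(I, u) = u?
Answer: 2220 + √2 ≈ 2221.4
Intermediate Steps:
o(Y) = -10 (o(Y) = -1 - 9 = -10)
m = 1 (m = 6 - 5 = 1)
s(g) = √2*√g (s(g) = √(g + g) = √(2*g) = √2*√g)
s(m) - 222*o(-5) = √2*√1 - 222*(-10) = √2*1 + 2220 = √2 + 2220 = 2220 + √2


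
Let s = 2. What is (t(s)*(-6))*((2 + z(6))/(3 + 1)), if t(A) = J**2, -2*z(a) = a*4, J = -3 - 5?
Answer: 960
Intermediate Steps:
J = -8
z(a) = -2*a (z(a) = -a*4/2 = -2*a)
t(A) = 64 (t(A) = (-8)**2 = 64)
(t(s)*(-6))*((2 + z(6))/(3 + 1)) = (64*(-6))*((2 - 2*6)/(3 + 1)) = -384*(2 - 12)/4 = -(-3840)/4 = -384*(-5/2) = 960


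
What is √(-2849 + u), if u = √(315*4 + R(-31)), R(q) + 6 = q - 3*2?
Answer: √(-2849 + √1217) ≈ 53.048*I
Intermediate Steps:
R(q) = -12 + q (R(q) = -6 + (q - 3*2) = -6 + (q - 6) = -6 + (-6 + q) = -12 + q)
u = √1217 (u = √(315*4 + (-12 - 31)) = √(1260 - 43) = √1217 ≈ 34.885)
√(-2849 + u) = √(-2849 + √1217)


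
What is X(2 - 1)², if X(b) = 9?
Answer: 81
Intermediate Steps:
X(2 - 1)² = 9² = 81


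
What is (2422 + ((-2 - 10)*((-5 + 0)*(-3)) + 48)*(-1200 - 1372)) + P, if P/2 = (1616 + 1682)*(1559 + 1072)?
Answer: 17696002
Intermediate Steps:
P = 17354076 (P = 2*((1616 + 1682)*(1559 + 1072)) = 2*(3298*2631) = 2*8677038 = 17354076)
(2422 + ((-2 - 10)*((-5 + 0)*(-3)) + 48)*(-1200 - 1372)) + P = (2422 + ((-2 - 10)*((-5 + 0)*(-3)) + 48)*(-1200 - 1372)) + 17354076 = (2422 + (-(-60)*(-3) + 48)*(-2572)) + 17354076 = (2422 + (-12*15 + 48)*(-2572)) + 17354076 = (2422 + (-180 + 48)*(-2572)) + 17354076 = (2422 - 132*(-2572)) + 17354076 = (2422 + 339504) + 17354076 = 341926 + 17354076 = 17696002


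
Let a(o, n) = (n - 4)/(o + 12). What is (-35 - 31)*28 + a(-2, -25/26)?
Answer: -480609/260 ≈ -1848.5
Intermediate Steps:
a(o, n) = (-4 + n)/(12 + o)
(-35 - 31)*28 + a(-2, -25/26) = (-35 - 31)*28 + (-4 - 25/26)/(12 - 2) = -66*28 + (-4 - 25*1/26)/10 = -1848 + (-4 - 25/26)/10 = -1848 + (⅒)*(-129/26) = -1848 - 129/260 = -480609/260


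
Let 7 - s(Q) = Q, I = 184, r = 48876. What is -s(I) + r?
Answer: 49053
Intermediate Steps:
s(Q) = 7 - Q
-s(I) + r = -(7 - 1*184) + 48876 = -(7 - 184) + 48876 = -1*(-177) + 48876 = 177 + 48876 = 49053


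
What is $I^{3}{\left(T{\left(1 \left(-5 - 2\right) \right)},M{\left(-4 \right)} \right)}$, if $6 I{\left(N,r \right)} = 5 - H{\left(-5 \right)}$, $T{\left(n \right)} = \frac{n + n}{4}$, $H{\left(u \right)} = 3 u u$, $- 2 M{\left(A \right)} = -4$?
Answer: $- \frac{42875}{27} \approx -1588.0$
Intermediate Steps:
$M{\left(A \right)} = 2$ ($M{\left(A \right)} = \left(- \frac{1}{2}\right) \left(-4\right) = 2$)
$H{\left(u \right)} = 3 u^{2}$
$T{\left(n \right)} = \frac{n}{2}$ ($T{\left(n \right)} = 2 n \frac{1}{4} = \frac{n}{2}$)
$I{\left(N,r \right)} = - \frac{35}{3}$ ($I{\left(N,r \right)} = \frac{5 - 3 \left(-5\right)^{2}}{6} = \frac{5 - 3 \cdot 25}{6} = \frac{5 - 75}{6} = \frac{1}{6} \left(-70\right) = - \frac{35}{3}$)
$I^{3}{\left(T{\left(1 \left(-5 - 2\right) \right)},M{\left(-4 \right)} \right)} = \left(- \frac{35}{3}\right)^{3} = - \frac{42875}{27}$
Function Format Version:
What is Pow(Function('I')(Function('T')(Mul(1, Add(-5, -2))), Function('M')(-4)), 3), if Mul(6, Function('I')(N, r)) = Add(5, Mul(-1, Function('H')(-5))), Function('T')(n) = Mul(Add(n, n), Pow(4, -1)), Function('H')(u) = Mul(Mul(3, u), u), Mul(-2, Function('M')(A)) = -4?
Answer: Rational(-42875, 27) ≈ -1588.0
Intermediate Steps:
Function('M')(A) = 2 (Function('M')(A) = Mul(Rational(-1, 2), -4) = 2)
Function('H')(u) = Mul(3, Pow(u, 2))
Function('T')(n) = Mul(Rational(1, 2), n) (Function('T')(n) = Mul(Mul(2, n), Rational(1, 4)) = Mul(Rational(1, 2), n))
Function('I')(N, r) = Rational(-35, 3) (Function('I')(N, r) = Mul(Rational(1, 6), Add(5, Mul(-1, Mul(3, Pow(-5, 2))))) = Mul(Rational(1, 6), Add(5, Mul(-1, Mul(3, 25)))) = Mul(Rational(1, 6), Add(5, Mul(-1, 75))) = Mul(Rational(1, 6), Add(5, -75)) = Mul(Rational(1, 6), -70) = Rational(-35, 3))
Pow(Function('I')(Function('T')(Mul(1, Add(-5, -2))), Function('M')(-4)), 3) = Pow(Rational(-35, 3), 3) = Rational(-42875, 27)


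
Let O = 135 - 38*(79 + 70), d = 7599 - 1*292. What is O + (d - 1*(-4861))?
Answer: 6641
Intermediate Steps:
d = 7307 (d = 7599 - 292 = 7307)
O = -5527 (O = 135 - 38*149 = 135 - 5662 = -5527)
O + (d - 1*(-4861)) = -5527 + (7307 - 1*(-4861)) = -5527 + (7307 + 4861) = -5527 + 12168 = 6641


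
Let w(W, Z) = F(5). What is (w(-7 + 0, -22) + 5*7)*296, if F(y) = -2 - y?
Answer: 8288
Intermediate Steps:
w(W, Z) = -7 (w(W, Z) = -2 - 1*5 = -2 - 5 = -7)
(w(-7 + 0, -22) + 5*7)*296 = (-7 + 5*7)*296 = (-7 + 35)*296 = 28*296 = 8288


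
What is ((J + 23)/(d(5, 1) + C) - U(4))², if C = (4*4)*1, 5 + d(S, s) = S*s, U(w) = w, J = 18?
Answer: 529/256 ≈ 2.0664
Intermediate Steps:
d(S, s) = -5 + S*s
C = 16 (C = 16*1 = 16)
((J + 23)/(d(5, 1) + C) - U(4))² = ((18 + 23)/((-5 + 5*1) + 16) - 1*4)² = (41/((-5 + 5) + 16) - 4)² = (41/(0 + 16) - 4)² = (41/16 - 4)² = (-23/16)² = 529/256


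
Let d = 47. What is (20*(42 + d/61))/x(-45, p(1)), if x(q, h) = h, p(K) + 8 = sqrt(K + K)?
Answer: -208720/1891 - 26090*sqrt(2)/1891 ≈ -129.89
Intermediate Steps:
p(K) = -8 + sqrt(2)*sqrt(K) (p(K) = -8 + sqrt(K + K) = -8 + sqrt(2*K) = -8 + sqrt(2)*sqrt(K))
(20*(42 + d/61))/x(-45, p(1)) = (20*(42 + 47/61))/(-8 + sqrt(2)*sqrt(1)) = (20*(42 + 47*(1/61)))/(-8 + sqrt(2)*1) = (20*(42 + 47/61))/(-8 + sqrt(2)) = (20*(2609/61))/(-8 + sqrt(2)) = 52180/(61*(-8 + sqrt(2)))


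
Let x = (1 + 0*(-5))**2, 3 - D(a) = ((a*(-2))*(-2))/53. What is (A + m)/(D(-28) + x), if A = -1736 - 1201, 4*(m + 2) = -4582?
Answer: -144319/216 ≈ -668.14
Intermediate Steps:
m = -2295/2 (m = -2 + (1/4)*(-4582) = -2 - 2291/2 = -2295/2 ≈ -1147.5)
A = -2937
D(a) = 3 - 4*a/53 (D(a) = 3 - (a*(-2))*(-2)/53 = 3 - -2*a*(-2)/53 = 3 - 4*a/53)
x = 1 (x = (1 + 0)**2 = 1**2 = 1)
(A + m)/(D(-28) + x) = (-2937 - 2295/2)/((3 - 4/53*(-28)) + 1) = -8169/(2*((3 + 112/53) + 1)) = -8169/(2*(271/53 + 1)) = -8169/(2*324/53) = -8169/2*53/324 = -144319/216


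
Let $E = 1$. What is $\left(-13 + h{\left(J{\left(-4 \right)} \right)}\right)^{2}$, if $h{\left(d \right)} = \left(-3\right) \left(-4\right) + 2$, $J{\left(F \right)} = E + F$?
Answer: $1$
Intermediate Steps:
$J{\left(F \right)} = 1 + F$
$h{\left(d \right)} = 14$ ($h{\left(d \right)} = 12 + 2 = 14$)
$\left(-13 + h{\left(J{\left(-4 \right)} \right)}\right)^{2} = \left(-13 + 14\right)^{2} = 1^{2} = 1$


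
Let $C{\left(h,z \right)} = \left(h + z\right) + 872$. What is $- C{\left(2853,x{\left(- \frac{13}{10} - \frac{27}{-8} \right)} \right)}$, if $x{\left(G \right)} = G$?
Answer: $- \frac{149083}{40} \approx -3727.1$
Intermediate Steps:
$C{\left(h,z \right)} = 872 + h + z$
$- C{\left(2853,x{\left(- \frac{13}{10} - \frac{27}{-8} \right)} \right)} = - (872 + 2853 - \left(- \frac{27}{8} + \frac{13}{10}\right)) = - (872 + 2853 - - \frac{83}{40}) = - (872 + 2853 + \left(- \frac{13}{10} + \frac{27}{8}\right)) = - (872 + 2853 + \frac{83}{40}) = \left(-1\right) \frac{149083}{40} = - \frac{149083}{40}$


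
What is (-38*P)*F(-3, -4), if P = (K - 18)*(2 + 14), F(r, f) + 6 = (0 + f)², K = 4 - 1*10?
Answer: 145920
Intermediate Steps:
K = -6 (K = 4 - 10 = -6)
F(r, f) = -6 + f² (F(r, f) = -6 + (0 + f)² = -6 + f²)
P = -384 (P = (-6 - 18)*(2 + 14) = -24*16 = -384)
(-38*P)*F(-3, -4) = (-38*(-384))*(-6 + (-4)²) = 14592*(-6 + 16) = 14592*10 = 145920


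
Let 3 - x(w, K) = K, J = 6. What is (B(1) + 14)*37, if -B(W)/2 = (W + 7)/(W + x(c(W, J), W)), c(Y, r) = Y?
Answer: 962/3 ≈ 320.67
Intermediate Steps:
x(w, K) = 3 - K
B(W) = -14/3 - 2*W/3 (B(W) = -2*(W + 7)/(W + (3 - W)) = -2*(7 + W)/3 = -2*(7/3 + W/3) = -14/3 - 2*W/3)
(B(1) + 14)*37 = ((-14/3 - 2/3*1) + 14)*37 = ((-14/3 - 2/3) + 14)*37 = (-16/3 + 14)*37 = (26/3)*37 = 962/3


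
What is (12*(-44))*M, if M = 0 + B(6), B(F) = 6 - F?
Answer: 0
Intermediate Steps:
M = 0 (M = 0 + (6 - 1*6) = 0 + (6 - 6) = 0 + 0 = 0)
(12*(-44))*M = (12*(-44))*0 = -528*0 = 0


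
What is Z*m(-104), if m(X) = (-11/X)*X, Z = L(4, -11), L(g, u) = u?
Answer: 121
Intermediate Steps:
Z = -11
m(X) = -11
Z*m(-104) = -11*(-11) = 121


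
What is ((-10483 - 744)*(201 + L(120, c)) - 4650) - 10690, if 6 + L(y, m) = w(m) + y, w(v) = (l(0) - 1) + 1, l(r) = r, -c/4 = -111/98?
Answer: -3551845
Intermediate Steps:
c = 222/49 (c = -(-444)/98 = -4*(-111/98) = 222/49 ≈ 4.5306)
w(v) = 0 (w(v) = (0 - 1) + 1 = -1 + 1 = 0)
L(y, m) = -6 + y (L(y, m) = -6 + (0 + y) = -6 + y)
((-10483 - 744)*(201 + L(120, c)) - 4650) - 10690 = ((-10483 - 744)*(201 + (-6 + 120)) - 4650) - 10690 = (-11227*(201 + 114) - 4650) - 10690 = (-11227*315 - 4650) - 10690 = (-3536505 - 4650) - 10690 = -3541155 - 10690 = -3551845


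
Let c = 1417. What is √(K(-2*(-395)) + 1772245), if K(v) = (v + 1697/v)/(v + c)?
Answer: √5387443103341563910/1743530 ≈ 1331.3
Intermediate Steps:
K(v) = (v + 1697/v)/(1417 + v) (K(v) = (v + 1697/v)/(v + 1417) = (v + 1697/v)/(1417 + v))
√(K(-2*(-395)) + 1772245) = √((1697 + (-2*(-395))²)/(((-2*(-395)))*(1417 - 2*(-395))) + 1772245) = √((1697 + 790²)/(790*(1417 + 790)) + 1772245) = √((1/790)*(1697 + 624100)/2207 + 1772245) = √((1/790)*(1/2207)*625797 + 1772245) = √(625797/1743530 + 1772245) = √(3089962950647/1743530) = √5387443103341563910/1743530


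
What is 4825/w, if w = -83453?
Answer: -4825/83453 ≈ -0.057817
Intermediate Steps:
4825/w = 4825/(-83453) = 4825*(-1/83453) = -4825/83453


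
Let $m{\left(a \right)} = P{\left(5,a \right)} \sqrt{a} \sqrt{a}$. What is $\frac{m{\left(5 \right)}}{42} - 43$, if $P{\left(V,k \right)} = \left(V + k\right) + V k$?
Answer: $- \frac{233}{6} \approx -38.833$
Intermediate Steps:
$P{\left(V,k \right)} = V + k + V k$
$m{\left(a \right)} = a \left(5 + 6 a\right)$ ($m{\left(a \right)} = \left(5 + a + 5 a\right) \sqrt{a} \sqrt{a} = \left(5 + 6 a\right) \sqrt{a} \sqrt{a} = \sqrt{a} \left(5 + 6 a\right) \sqrt{a} = a \left(5 + 6 a\right)$)
$\frac{m{\left(5 \right)}}{42} - 43 = \frac{5 \left(5 + 6 \cdot 5\right)}{42} - 43 = \frac{5 \left(5 + 30\right)}{42} - 43 = \frac{5 \cdot 35}{42} - 43 = \frac{1}{42} \cdot 175 - 43 = \frac{25}{6} - 43 = - \frac{233}{6}$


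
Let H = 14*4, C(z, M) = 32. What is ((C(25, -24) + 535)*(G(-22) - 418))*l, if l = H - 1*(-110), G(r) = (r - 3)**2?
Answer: 19483254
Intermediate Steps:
H = 56
G(r) = (-3 + r)**2
l = 166 (l = 56 - 1*(-110) = 56 + 110 = 166)
((C(25, -24) + 535)*(G(-22) - 418))*l = ((32 + 535)*((-3 - 22)**2 - 418))*166 = (567*((-25)**2 - 418))*166 = (567*(625 - 418))*166 = (567*207)*166 = 117369*166 = 19483254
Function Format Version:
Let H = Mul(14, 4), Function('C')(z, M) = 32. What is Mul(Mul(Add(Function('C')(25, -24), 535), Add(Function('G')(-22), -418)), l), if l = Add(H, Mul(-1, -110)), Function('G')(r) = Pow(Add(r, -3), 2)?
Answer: 19483254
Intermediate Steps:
H = 56
Function('G')(r) = Pow(Add(-3, r), 2)
l = 166 (l = Add(56, Mul(-1, -110)) = Add(56, 110) = 166)
Mul(Mul(Add(Function('C')(25, -24), 535), Add(Function('G')(-22), -418)), l) = Mul(Mul(Add(32, 535), Add(Pow(Add(-3, -22), 2), -418)), 166) = Mul(Mul(567, Add(Pow(-25, 2), -418)), 166) = Mul(Mul(567, Add(625, -418)), 166) = Mul(Mul(567, 207), 166) = Mul(117369, 166) = 19483254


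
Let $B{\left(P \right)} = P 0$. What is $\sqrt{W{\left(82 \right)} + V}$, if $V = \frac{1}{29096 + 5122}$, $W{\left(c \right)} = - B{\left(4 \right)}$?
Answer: $\frac{\sqrt{3802}}{11406} \approx 0.005406$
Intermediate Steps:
$B{\left(P \right)} = 0$
$W{\left(c \right)} = 0$ ($W{\left(c \right)} = \left(-1\right) 0 = 0$)
$V = \frac{1}{34218} \approx 2.9224 \cdot 10^{-5}$
$\sqrt{W{\left(82 \right)} + V} = \sqrt{0 + \frac{1}{34218}} = \sqrt{\frac{1}{34218}} = \frac{\sqrt{3802}}{11406}$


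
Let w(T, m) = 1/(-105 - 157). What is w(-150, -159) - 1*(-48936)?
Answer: 12821231/262 ≈ 48936.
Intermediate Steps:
w(T, m) = -1/262 (w(T, m) = 1/(-262) = -1/262)
w(-150, -159) - 1*(-48936) = -1/262 - 1*(-48936) = -1/262 + 48936 = 12821231/262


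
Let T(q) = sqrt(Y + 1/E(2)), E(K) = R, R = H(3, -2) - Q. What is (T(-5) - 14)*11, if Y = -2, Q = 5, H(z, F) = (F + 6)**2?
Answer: -154 + I*sqrt(231) ≈ -154.0 + 15.199*I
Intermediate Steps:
H(z, F) = (6 + F)**2
R = 11 (R = (6 - 2)**2 - 1*5 = 4**2 - 5 = 16 - 5 = 11)
E(K) = 11
T(q) = I*sqrt(231)/11 (T(q) = sqrt(-2 + 1/11) = sqrt(-21/11) = I*sqrt(231)/11)
(T(-5) - 14)*11 = (I*sqrt(231)/11 - 14)*11 = (-14 + I*sqrt(231)/11)*11 = -154 + I*sqrt(231)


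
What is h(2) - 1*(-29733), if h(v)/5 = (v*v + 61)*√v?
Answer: 29733 + 325*√2 ≈ 30193.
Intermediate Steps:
h(v) = 5*√v*(61 + v²) (h(v) = 5*((v*v + 61)*√v) = 5*((v² + 61)*√v) = 5*((61 + v²)*√v) = 5*(√v*(61 + v²)) = 5*√v*(61 + v²))
h(2) - 1*(-29733) = 5*√2*(61 + 2²) - 1*(-29733) = 5*√2*(61 + 4) + 29733 = 5*√2*65 + 29733 = 325*√2 + 29733 = 29733 + 325*√2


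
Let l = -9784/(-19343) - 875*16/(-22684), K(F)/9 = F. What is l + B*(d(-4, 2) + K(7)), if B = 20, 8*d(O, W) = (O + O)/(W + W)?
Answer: 137789347579/109694153 ≈ 1256.1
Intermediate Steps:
d(O, W) = O/(8*W) (d(O, W) = ((O + O)/(W + W))/8 = ((2*O)/((2*W)))/8 = ((2*O)*(1/(2*W)))/8 = (O/W)/8 = O/(8*W))
K(F) = 9*F
l = 123185564/109694153 (l = -9784*(-1/19343) - 14000*(-1/22684) = 9784/19343 + 3500/5671 = 123185564/109694153 ≈ 1.1230)
l + B*(d(-4, 2) + K(7)) = 123185564/109694153 + 20*((1/8)*(-4)/2 + 9*7) = 123185564/109694153 + 20*((1/8)*(-4)*(1/2) + 63) = 123185564/109694153 + 20*(-1/4 + 63) = 123185564/109694153 + 20*(251/4) = 123185564/109694153 + 1255 = 137789347579/109694153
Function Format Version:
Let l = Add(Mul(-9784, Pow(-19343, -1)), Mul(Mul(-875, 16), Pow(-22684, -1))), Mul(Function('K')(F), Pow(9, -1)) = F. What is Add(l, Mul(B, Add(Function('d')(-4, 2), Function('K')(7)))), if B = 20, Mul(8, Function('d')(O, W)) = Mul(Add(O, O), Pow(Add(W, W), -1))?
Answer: Rational(137789347579, 109694153) ≈ 1256.1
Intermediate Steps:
Function('d')(O, W) = Mul(Rational(1, 8), O, Pow(W, -1)) (Function('d')(O, W) = Mul(Rational(1, 8), Mul(Add(O, O), Pow(Add(W, W), -1))) = Mul(Rational(1, 8), Mul(Mul(2, O), Pow(Mul(2, W), -1))) = Mul(Rational(1, 8), Mul(Mul(2, O), Mul(Rational(1, 2), Pow(W, -1)))) = Mul(Rational(1, 8), Mul(O, Pow(W, -1))) = Mul(Rational(1, 8), O, Pow(W, -1)))
Function('K')(F) = Mul(9, F)
l = Rational(123185564, 109694153) (l = Add(Mul(-9784, Rational(-1, 19343)), Mul(-14000, Rational(-1, 22684))) = Add(Rational(9784, 19343), Rational(3500, 5671)) = Rational(123185564, 109694153) ≈ 1.1230)
Add(l, Mul(B, Add(Function('d')(-4, 2), Function('K')(7)))) = Add(Rational(123185564, 109694153), Mul(20, Add(Mul(Rational(1, 8), -4, Pow(2, -1)), Mul(9, 7)))) = Add(Rational(123185564, 109694153), Mul(20, Add(Mul(Rational(1, 8), -4, Rational(1, 2)), 63))) = Add(Rational(123185564, 109694153), Mul(20, Add(Rational(-1, 4), 63))) = Add(Rational(123185564, 109694153), Mul(20, Rational(251, 4))) = Add(Rational(123185564, 109694153), 1255) = Rational(137789347579, 109694153)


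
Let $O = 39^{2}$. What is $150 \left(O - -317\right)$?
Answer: $275700$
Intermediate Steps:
$O = 1521$
$150 \left(O - -317\right) = 150 \left(1521 - -317\right) = 150 \left(1521 + \left(-225 + 542\right)\right) = 150 \left(1521 + 317\right) = 150 \cdot 1838 = 275700$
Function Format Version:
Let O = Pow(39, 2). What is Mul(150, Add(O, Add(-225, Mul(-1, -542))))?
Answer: 275700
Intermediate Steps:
O = 1521
Mul(150, Add(O, Add(-225, Mul(-1, -542)))) = Mul(150, Add(1521, Add(-225, Mul(-1, -542)))) = Mul(150, Add(1521, Add(-225, 542))) = Mul(150, Add(1521, 317)) = Mul(150, 1838) = 275700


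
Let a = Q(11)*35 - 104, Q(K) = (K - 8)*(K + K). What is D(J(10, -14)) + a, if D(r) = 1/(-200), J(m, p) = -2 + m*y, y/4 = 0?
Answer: 441199/200 ≈ 2206.0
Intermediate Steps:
y = 0 (y = 4*0 = 0)
Q(K) = 2*K*(-8 + K) (Q(K) = (-8 + K)*(2*K) = 2*K*(-8 + K))
J(m, p) = -2 (J(m, p) = -2 + m*0 = -2 + 0 = -2)
D(r) = -1/200
a = 2206 (a = (2*11*(-8 + 11))*35 - 104 = (2*11*3)*35 - 104 = 66*35 - 104 = 2310 - 104 = 2206)
D(J(10, -14)) + a = -1/200 + 2206 = 441199/200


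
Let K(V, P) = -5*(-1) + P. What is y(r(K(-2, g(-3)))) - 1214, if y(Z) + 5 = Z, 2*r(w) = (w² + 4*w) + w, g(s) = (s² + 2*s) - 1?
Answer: -1177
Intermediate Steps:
g(s) = -1 + s² + 2*s
K(V, P) = 5 + P
r(w) = w²/2 + 5*w/2 (r(w) = ((w² + 4*w) + w)/2 = (w² + 5*w)/2 = w²/2 + 5*w/2)
y(Z) = -5 + Z
y(r(K(-2, g(-3)))) - 1214 = (-5 + (5 + (-1 + (-3)² + 2*(-3)))*(5 + (5 + (-1 + (-3)² + 2*(-3))))/2) - 1214 = (-5 + (5 + (-1 + 9 - 6))*(5 + (5 + (-1 + 9 - 6)))/2) - 1214 = (-5 + (5 + 2)*(5 + (5 + 2))/2) - 1214 = (-5 + (½)*7*(5 + 7)) - 1214 = (-5 + (½)*7*12) - 1214 = (-5 + 42) - 1214 = 37 - 1214 = -1177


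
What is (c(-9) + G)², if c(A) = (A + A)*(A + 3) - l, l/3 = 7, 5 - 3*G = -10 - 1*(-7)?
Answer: 72361/9 ≈ 8040.1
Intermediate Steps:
G = 8/3 (G = 5/3 - (-10 - 1*(-7))/3 = 5/3 - (-10 + 7)/3 = 5/3 - ⅓*(-3) = 5/3 + 1 = 8/3 ≈ 2.6667)
l = 21 (l = 3*7 = 21)
c(A) = -21 + 2*A*(3 + A) (c(A) = (A + A)*(A + 3) - 1*21 = (2*A)*(3 + A) - 21 = 2*A*(3 + A) - 21 = -21 + 2*A*(3 + A))
(c(-9) + G)² = ((-21 + 2*(-9)² + 6*(-9)) + 8/3)² = ((-21 + 2*81 - 54) + 8/3)² = ((-21 + 162 - 54) + 8/3)² = (87 + 8/3)² = (269/3)² = 72361/9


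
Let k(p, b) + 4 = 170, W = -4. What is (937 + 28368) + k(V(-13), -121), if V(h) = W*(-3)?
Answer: 29471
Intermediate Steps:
V(h) = 12 (V(h) = -4*(-3) = 12)
k(p, b) = 166 (k(p, b) = -4 + 170 = 166)
(937 + 28368) + k(V(-13), -121) = (937 + 28368) + 166 = 29305 + 166 = 29471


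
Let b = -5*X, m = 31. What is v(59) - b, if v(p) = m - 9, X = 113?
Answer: 587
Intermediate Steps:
v(p) = 22 (v(p) = 31 - 9 = 22)
b = -565 (b = -5*113 = -565)
v(59) - b = 22 - 1*(-565) = 22 + 565 = 587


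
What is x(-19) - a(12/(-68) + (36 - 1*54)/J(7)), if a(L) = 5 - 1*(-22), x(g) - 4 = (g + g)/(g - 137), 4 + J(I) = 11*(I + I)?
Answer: -1775/78 ≈ -22.756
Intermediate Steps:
J(I) = -4 + 22*I (J(I) = -4 + 11*(I + I) = -4 + 11*(2*I) = -4 + 22*I)
x(g) = 4 + 2*g/(-137 + g) (x(g) = 4 + (g + g)/(g - 137) = 4 + (2*g)/(-137 + g) = 4 + 2*g/(-137 + g))
a(L) = 27 (a(L) = 5 + 22 = 27)
x(-19) - a(12/(-68) + (36 - 1*54)/J(7)) = 2*(-274 + 3*(-19))/(-137 - 19) - 1*27 = 2*(-274 - 57)/(-156) - 27 = 2*(-1/156)*(-331) - 27 = 331/78 - 27 = -1775/78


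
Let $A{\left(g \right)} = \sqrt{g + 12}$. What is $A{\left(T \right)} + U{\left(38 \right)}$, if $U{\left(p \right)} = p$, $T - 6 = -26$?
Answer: $38 + 2 i \sqrt{2} \approx 38.0 + 2.8284 i$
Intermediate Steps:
$T = -20$ ($T = 6 - 26 = -20$)
$A{\left(g \right)} = \sqrt{12 + g}$
$A{\left(T \right)} + U{\left(38 \right)} = \sqrt{12 - 20} + 38 = \sqrt{-8} + 38 = 2 i \sqrt{2} + 38 = 38 + 2 i \sqrt{2}$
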